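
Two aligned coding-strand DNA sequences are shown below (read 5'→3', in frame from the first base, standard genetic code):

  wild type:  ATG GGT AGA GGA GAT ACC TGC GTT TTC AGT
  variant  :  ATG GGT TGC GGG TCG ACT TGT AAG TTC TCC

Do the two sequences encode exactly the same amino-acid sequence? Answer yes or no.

Codon 1: ATG Met / ATG Met — identical.
Codon 2: GGT Gly / GGT Gly — identical.
Codon 3: AGA Arg / TGC Cys — nonsynonymous.
Codon 4: GGA Gly / GGG Gly — synonymous.
Codon 5: GAT Asp / TCG Ser — nonsynonymous.
Codon 6: ACC Thr / ACT Thr — synonymous.
Codon 7: TGC Cys / TGT Cys — synonymous.
Codon 8: GTT Val / AAG Lys — nonsynonymous.
Codon 9: TTC Phe / TTC Phe — identical.
Codon 10: AGT Ser / TCC Ser — synonymous.
Nonsynonymous differences: 3 → different protein.

no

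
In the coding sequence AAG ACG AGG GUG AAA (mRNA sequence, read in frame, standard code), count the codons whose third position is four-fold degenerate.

Codon 1 AAG (Lys): third position 2-fold.
Codon 2 ACG (Thr): third position 4-fold.
Codon 3 AGG (Arg): third position 2-fold.
Codon 4 GUG (Val): third position 4-fold.
Codon 5 AAA (Lys): third position 2-fold.
Four-fold degenerate third positions: 2.

2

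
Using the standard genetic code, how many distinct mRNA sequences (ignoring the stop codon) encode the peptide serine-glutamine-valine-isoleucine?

144

Ser: 6 codons.
Gln: 2 codons.
Val: 4 codons.
Ile: 3 codons.
6 × 2 × 4 × 3 = 144.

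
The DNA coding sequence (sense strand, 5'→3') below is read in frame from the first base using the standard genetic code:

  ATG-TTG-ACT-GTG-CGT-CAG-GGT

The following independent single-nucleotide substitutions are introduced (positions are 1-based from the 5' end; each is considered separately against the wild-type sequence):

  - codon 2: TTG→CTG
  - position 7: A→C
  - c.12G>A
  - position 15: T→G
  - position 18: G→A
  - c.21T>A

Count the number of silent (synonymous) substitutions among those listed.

5

Codon 2: TTG (Leu) → CTG (Leu) — synonymous.
Codon 3: ACT (Thr) → CCT (Pro) — missense.
Codon 4: GTG (Val) → GTA (Val) — synonymous.
Codon 5: CGT (Arg) → CGG (Arg) — synonymous.
Codon 6: CAG (Gln) → CAA (Gln) — synonymous.
Codon 7: GGT (Gly) → GGA (Gly) — synonymous.
Synonymous: 5 of 6.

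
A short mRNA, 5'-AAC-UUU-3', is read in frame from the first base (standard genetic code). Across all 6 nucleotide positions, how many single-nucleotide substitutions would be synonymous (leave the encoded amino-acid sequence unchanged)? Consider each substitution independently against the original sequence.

Codon 1 (AAC, Asn): 1 synonymous substitution.
Codon 2 (UUU, Phe): 1 synonymous substitution.
Total: 1 + 1 = 2.

2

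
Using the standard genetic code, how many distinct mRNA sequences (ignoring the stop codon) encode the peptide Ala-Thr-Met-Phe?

Ala: 4 codons.
Thr: 4 codons.
Met: 1 codon.
Phe: 2 codons.
4 × 4 × 1 × 2 = 32.

32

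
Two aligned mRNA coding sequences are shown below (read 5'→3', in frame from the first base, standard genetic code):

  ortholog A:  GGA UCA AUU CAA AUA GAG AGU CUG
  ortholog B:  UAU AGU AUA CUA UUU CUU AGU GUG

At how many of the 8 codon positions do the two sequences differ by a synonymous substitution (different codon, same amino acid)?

2

Codon 1: GGA Gly / UAU Tyr — nonsynonymous.
Codon 2: UCA Ser / AGU Ser — synonymous.
Codon 3: AUU Ile / AUA Ile — synonymous.
Codon 4: CAA Gln / CUA Leu — nonsynonymous.
Codon 5: AUA Ile / UUU Phe — nonsynonymous.
Codon 6: GAG Glu / CUU Leu — nonsynonymous.
Codon 7: AGU Ser / AGU Ser — identical.
Codon 8: CUG Leu / GUG Val — nonsynonymous.
Synonymous differences: 2.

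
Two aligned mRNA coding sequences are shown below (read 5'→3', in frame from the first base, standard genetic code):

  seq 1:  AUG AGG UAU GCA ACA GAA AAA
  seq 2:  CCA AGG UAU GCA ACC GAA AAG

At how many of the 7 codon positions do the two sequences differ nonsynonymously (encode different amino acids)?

1

Codon 1: AUG Met / CCA Pro — nonsynonymous.
Codon 2: AGG Arg / AGG Arg — identical.
Codon 3: UAU Tyr / UAU Tyr — identical.
Codon 4: GCA Ala / GCA Ala — identical.
Codon 5: ACA Thr / ACC Thr — synonymous.
Codon 6: GAA Glu / GAA Glu — identical.
Codon 7: AAA Lys / AAG Lys — synonymous.
Nonsynonymous differences: 1.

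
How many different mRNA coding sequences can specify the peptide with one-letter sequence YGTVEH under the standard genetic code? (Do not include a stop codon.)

Tyr: 2 codons.
Gly: 4 codons.
Thr: 4 codons.
Val: 4 codons.
Glu: 2 codons.
His: 2 codons.
2 × 4 × 4 × 4 × 2 × 2 = 512.

512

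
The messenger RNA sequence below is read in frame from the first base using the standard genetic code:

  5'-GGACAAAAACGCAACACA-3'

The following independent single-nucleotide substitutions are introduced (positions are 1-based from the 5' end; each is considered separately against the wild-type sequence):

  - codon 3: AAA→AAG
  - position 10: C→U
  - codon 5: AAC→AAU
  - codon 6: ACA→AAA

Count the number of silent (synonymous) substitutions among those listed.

2

Codon 3: AAA (Lys) → AAG (Lys) — synonymous.
Codon 4: CGC (Arg) → UGC (Cys) — missense.
Codon 5: AAC (Asn) → AAU (Asn) — synonymous.
Codon 6: ACA (Thr) → AAA (Lys) — missense.
Synonymous: 2 of 4.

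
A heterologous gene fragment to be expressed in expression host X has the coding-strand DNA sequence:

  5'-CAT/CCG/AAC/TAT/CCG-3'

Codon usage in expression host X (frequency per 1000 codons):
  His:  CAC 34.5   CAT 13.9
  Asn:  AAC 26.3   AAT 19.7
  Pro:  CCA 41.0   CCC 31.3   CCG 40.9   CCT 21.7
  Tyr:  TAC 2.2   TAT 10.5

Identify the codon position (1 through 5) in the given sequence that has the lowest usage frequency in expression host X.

Codon 1 CAT (His): 13.9 per 1000.
Codon 2 CCG (Pro): 40.9 per 1000.
Codon 3 AAC (Asn): 26.3 per 1000.
Codon 4 TAT (Tyr): 10.5 per 1000.
Codon 5 CCG (Pro): 40.9 per 1000.
Lowest frequency is 10.5 at codon 4.

4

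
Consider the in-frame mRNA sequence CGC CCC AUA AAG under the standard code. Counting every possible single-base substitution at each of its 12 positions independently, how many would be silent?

Codon 1 (CGC, Arg): 3 synonymous substitutions.
Codon 2 (CCC, Pro): 3 synonymous substitutions.
Codon 3 (AUA, Ile): 2 synonymous substitutions.
Codon 4 (AAG, Lys): 1 synonymous substitution.
Total: 3 + 3 + 2 + 1 = 9.

9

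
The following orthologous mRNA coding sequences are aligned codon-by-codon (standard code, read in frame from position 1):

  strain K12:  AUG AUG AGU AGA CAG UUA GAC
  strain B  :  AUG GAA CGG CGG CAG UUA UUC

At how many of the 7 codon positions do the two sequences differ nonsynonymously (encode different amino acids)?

3

Codon 1: AUG Met / AUG Met — identical.
Codon 2: AUG Met / GAA Glu — nonsynonymous.
Codon 3: AGU Ser / CGG Arg — nonsynonymous.
Codon 4: AGA Arg / CGG Arg — synonymous.
Codon 5: CAG Gln / CAG Gln — identical.
Codon 6: UUA Leu / UUA Leu — identical.
Codon 7: GAC Asp / UUC Phe — nonsynonymous.
Nonsynonymous differences: 3.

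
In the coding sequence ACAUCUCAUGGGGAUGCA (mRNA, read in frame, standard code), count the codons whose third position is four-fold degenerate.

4

Codon 1 ACA (Thr): third position 4-fold.
Codon 2 UCU (Ser): third position 4-fold.
Codon 3 CAU (His): third position 2-fold.
Codon 4 GGG (Gly): third position 4-fold.
Codon 5 GAU (Asp): third position 2-fold.
Codon 6 GCA (Ala): third position 4-fold.
Four-fold degenerate third positions: 4.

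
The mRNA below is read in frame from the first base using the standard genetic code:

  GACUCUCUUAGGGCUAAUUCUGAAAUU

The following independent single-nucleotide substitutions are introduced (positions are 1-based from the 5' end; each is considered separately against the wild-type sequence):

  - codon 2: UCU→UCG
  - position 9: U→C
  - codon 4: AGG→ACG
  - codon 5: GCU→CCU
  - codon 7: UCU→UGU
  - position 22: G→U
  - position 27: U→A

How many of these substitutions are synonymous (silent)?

3

Codon 2: UCU (Ser) → UCG (Ser) — synonymous.
Codon 3: CUU (Leu) → CUC (Leu) — synonymous.
Codon 4: AGG (Arg) → ACG (Thr) — missense.
Codon 5: GCU (Ala) → CCU (Pro) — missense.
Codon 7: UCU (Ser) → UGU (Cys) — missense.
Codon 8: GAA (Glu) → UAA (Stop) — nonsense.
Codon 9: AUU (Ile) → AUA (Ile) — synonymous.
Synonymous: 3 of 7.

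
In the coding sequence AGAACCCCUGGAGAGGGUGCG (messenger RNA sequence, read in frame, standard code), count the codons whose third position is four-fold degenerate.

Codon 1 AGA (Arg): third position 2-fold.
Codon 2 ACC (Thr): third position 4-fold.
Codon 3 CCU (Pro): third position 4-fold.
Codon 4 GGA (Gly): third position 4-fold.
Codon 5 GAG (Glu): third position 2-fold.
Codon 6 GGU (Gly): third position 4-fold.
Codon 7 GCG (Ala): third position 4-fold.
Four-fold degenerate third positions: 5.

5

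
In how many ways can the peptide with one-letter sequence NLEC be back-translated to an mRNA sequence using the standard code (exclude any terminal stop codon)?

Asn: 2 codons.
Leu: 6 codons.
Glu: 2 codons.
Cys: 2 codons.
2 × 6 × 2 × 2 = 48.

48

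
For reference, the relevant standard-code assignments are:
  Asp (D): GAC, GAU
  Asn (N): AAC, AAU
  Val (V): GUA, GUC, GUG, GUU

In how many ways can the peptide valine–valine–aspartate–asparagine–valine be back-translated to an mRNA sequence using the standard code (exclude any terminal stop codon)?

Val: 4 codons.
Val: 4 codons.
Asp: 2 codons.
Asn: 2 codons.
Val: 4 codons.
4 × 4 × 2 × 2 × 4 = 256.

256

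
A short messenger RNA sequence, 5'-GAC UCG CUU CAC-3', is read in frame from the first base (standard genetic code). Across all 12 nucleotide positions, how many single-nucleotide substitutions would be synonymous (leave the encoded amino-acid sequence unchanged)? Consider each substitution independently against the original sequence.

Codon 1 (GAC, Asp): 1 synonymous substitution.
Codon 2 (UCG, Ser): 3 synonymous substitutions.
Codon 3 (CUU, Leu): 3 synonymous substitutions.
Codon 4 (CAC, His): 1 synonymous substitution.
Total: 1 + 3 + 3 + 1 = 8.

8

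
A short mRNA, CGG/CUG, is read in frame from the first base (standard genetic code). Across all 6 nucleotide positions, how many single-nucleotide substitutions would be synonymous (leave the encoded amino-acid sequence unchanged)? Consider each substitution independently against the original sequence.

8

Codon 1 (CGG, Arg): 4 synonymous substitutions.
Codon 2 (CUG, Leu): 4 synonymous substitutions.
Total: 4 + 4 = 8.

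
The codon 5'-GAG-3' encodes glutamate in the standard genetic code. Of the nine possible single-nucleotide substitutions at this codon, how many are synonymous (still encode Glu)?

Position 1: none → 0 synonymous.
Position 2: none → 0 synonymous.
Position 3: GAA → 1 synonymous.
Total: 0 + 0 + 1 = 1.

1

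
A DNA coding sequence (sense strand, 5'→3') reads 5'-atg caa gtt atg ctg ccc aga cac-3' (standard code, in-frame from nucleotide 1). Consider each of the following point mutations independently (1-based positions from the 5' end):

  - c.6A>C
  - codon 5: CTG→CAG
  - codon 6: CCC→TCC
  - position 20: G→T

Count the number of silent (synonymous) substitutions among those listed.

0

Codon 2: CAA (Gln) → CAC (His) — missense.
Codon 5: CTG (Leu) → CAG (Gln) — missense.
Codon 6: CCC (Pro) → TCC (Ser) — missense.
Codon 7: AGA (Arg) → ATA (Ile) — missense.
Synonymous: 0 of 4.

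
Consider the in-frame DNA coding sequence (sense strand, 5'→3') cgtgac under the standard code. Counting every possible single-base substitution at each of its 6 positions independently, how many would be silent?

4

Codon 1 (CGT, Arg): 3 synonymous substitutions.
Codon 2 (GAC, Asp): 1 synonymous substitution.
Total: 3 + 1 = 4.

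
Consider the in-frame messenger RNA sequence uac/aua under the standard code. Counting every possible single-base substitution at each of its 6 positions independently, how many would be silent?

3

Codon 1 (UAC, Tyr): 1 synonymous substitution.
Codon 2 (AUA, Ile): 2 synonymous substitutions.
Total: 1 + 2 = 3.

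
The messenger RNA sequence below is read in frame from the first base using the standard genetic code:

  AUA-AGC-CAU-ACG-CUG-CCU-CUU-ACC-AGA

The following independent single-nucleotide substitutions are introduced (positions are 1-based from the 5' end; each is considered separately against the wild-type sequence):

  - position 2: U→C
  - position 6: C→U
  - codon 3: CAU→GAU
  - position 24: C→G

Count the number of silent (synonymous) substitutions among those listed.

Codon 1: AUA (Ile) → ACA (Thr) — missense.
Codon 2: AGC (Ser) → AGU (Ser) — synonymous.
Codon 3: CAU (His) → GAU (Asp) — missense.
Codon 8: ACC (Thr) → ACG (Thr) — synonymous.
Synonymous: 2 of 4.

2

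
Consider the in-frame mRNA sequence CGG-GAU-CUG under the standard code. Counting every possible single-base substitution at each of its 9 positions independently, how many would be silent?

Codon 1 (CGG, Arg): 4 synonymous substitutions.
Codon 2 (GAU, Asp): 1 synonymous substitution.
Codon 3 (CUG, Leu): 4 synonymous substitutions.
Total: 4 + 1 + 4 = 9.

9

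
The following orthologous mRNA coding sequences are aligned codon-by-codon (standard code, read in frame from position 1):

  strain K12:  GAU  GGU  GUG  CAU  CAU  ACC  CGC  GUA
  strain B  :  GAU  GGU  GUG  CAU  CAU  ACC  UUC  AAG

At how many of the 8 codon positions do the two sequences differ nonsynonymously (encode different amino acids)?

Codon 1: GAU Asp / GAU Asp — identical.
Codon 2: GGU Gly / GGU Gly — identical.
Codon 3: GUG Val / GUG Val — identical.
Codon 4: CAU His / CAU His — identical.
Codon 5: CAU His / CAU His — identical.
Codon 6: ACC Thr / ACC Thr — identical.
Codon 7: CGC Arg / UUC Phe — nonsynonymous.
Codon 8: GUA Val / AAG Lys — nonsynonymous.
Nonsynonymous differences: 2.

2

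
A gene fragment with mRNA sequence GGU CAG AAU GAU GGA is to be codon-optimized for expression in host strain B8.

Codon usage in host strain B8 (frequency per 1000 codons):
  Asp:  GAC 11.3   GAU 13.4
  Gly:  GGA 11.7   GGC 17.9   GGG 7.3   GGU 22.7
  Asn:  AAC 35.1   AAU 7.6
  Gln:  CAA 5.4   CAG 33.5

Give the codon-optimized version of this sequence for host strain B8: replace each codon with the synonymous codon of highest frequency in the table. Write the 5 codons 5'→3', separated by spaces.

GGU CAG AAC GAU GGU

Codon 1 (Gly): best is GGU at 22.7.
Codon 2 (Gln): best is CAG at 33.5.
Codon 3 (Asn): best is AAC at 35.1.
Codon 4 (Asp): best is GAU at 13.4.
Codon 5 (Gly): best is GGU at 22.7.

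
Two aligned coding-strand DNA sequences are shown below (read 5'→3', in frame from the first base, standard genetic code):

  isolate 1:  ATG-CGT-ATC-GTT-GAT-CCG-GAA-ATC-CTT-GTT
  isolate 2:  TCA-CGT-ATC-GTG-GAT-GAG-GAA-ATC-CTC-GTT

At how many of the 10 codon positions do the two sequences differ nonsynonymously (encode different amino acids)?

2

Codon 1: ATG Met / TCA Ser — nonsynonymous.
Codon 2: CGT Arg / CGT Arg — identical.
Codon 3: ATC Ile / ATC Ile — identical.
Codon 4: GTT Val / GTG Val — synonymous.
Codon 5: GAT Asp / GAT Asp — identical.
Codon 6: CCG Pro / GAG Glu — nonsynonymous.
Codon 7: GAA Glu / GAA Glu — identical.
Codon 8: ATC Ile / ATC Ile — identical.
Codon 9: CTT Leu / CTC Leu — synonymous.
Codon 10: GTT Val / GTT Val — identical.
Nonsynonymous differences: 2.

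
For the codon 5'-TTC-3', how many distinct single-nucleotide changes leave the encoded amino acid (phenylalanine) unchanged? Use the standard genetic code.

1

Position 1: none → 0 synonymous.
Position 2: none → 0 synonymous.
Position 3: TTT → 1 synonymous.
Total: 0 + 0 + 1 = 1.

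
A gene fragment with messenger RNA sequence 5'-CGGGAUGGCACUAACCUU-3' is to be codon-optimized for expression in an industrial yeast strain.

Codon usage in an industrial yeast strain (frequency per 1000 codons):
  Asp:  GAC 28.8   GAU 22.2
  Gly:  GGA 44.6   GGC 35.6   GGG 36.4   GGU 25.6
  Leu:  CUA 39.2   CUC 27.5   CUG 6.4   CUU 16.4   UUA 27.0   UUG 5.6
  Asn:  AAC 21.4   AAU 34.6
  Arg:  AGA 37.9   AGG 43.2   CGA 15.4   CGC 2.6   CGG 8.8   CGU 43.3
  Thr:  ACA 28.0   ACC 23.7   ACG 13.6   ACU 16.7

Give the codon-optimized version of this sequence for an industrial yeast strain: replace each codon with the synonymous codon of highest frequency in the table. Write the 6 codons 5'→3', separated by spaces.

CGU GAC GGA ACA AAU CUA

Codon 1 (Arg): best is CGU at 43.3.
Codon 2 (Asp): best is GAC at 28.8.
Codon 3 (Gly): best is GGA at 44.6.
Codon 4 (Thr): best is ACA at 28.0.
Codon 5 (Asn): best is AAU at 34.6.
Codon 6 (Leu): best is CUA at 39.2.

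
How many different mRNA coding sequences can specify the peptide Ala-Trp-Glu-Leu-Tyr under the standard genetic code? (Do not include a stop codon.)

Ala: 4 codons.
Trp: 1 codon.
Glu: 2 codons.
Leu: 6 codons.
Tyr: 2 codons.
4 × 1 × 2 × 6 × 2 = 96.

96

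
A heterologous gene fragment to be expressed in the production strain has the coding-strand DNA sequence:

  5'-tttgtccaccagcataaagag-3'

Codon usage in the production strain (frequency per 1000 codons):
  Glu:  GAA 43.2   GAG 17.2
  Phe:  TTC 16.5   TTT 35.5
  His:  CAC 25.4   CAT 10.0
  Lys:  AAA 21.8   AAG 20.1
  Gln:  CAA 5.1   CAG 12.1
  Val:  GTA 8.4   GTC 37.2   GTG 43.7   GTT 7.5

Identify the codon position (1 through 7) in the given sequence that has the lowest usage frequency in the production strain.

5

Codon 1 TTT (Phe): 35.5 per 1000.
Codon 2 GTC (Val): 37.2 per 1000.
Codon 3 CAC (His): 25.4 per 1000.
Codon 4 CAG (Gln): 12.1 per 1000.
Codon 5 CAT (His): 10.0 per 1000.
Codon 6 AAA (Lys): 21.8 per 1000.
Codon 7 GAG (Glu): 17.2 per 1000.
Lowest frequency is 10.0 at codon 5.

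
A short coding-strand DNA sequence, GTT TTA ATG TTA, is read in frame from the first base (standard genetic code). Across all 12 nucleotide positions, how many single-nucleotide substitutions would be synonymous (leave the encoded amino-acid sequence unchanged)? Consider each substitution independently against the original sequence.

7

Codon 1 (GTT, Val): 3 synonymous substitutions.
Codon 2 (TTA, Leu): 2 synonymous substitutions.
Codon 3 (ATG, Met): 0 synonymous substitutions.
Codon 4 (TTA, Leu): 2 synonymous substitutions.
Total: 3 + 2 + 0 + 2 = 7.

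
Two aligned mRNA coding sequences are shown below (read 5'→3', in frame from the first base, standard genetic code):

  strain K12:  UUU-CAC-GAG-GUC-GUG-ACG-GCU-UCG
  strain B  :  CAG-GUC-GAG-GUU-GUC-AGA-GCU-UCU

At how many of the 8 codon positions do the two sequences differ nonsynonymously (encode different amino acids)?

3

Codon 1: UUU Phe / CAG Gln — nonsynonymous.
Codon 2: CAC His / GUC Val — nonsynonymous.
Codon 3: GAG Glu / GAG Glu — identical.
Codon 4: GUC Val / GUU Val — synonymous.
Codon 5: GUG Val / GUC Val — synonymous.
Codon 6: ACG Thr / AGA Arg — nonsynonymous.
Codon 7: GCU Ala / GCU Ala — identical.
Codon 8: UCG Ser / UCU Ser — synonymous.
Nonsynonymous differences: 3.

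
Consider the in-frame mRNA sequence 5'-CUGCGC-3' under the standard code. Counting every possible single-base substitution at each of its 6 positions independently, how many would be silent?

7

Codon 1 (CUG, Leu): 4 synonymous substitutions.
Codon 2 (CGC, Arg): 3 synonymous substitutions.
Total: 4 + 3 = 7.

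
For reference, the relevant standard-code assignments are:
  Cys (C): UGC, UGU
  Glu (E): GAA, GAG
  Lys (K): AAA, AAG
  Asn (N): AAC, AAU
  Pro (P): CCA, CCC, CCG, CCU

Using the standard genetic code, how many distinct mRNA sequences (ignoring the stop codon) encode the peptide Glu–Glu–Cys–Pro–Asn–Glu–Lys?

256

Glu: 2 codons.
Glu: 2 codons.
Cys: 2 codons.
Pro: 4 codons.
Asn: 2 codons.
Glu: 2 codons.
Lys: 2 codons.
2 × 2 × 2 × 4 × 2 × 2 × 2 = 256.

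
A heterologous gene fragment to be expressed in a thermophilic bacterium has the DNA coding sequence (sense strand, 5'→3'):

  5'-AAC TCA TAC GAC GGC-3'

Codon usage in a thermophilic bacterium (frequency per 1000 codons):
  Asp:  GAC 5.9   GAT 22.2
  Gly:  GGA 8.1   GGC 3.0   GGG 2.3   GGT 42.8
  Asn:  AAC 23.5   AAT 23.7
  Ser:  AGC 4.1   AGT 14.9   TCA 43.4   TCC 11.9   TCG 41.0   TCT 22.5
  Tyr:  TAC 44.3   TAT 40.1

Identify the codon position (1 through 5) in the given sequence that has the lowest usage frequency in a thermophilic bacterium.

Codon 1 AAC (Asn): 23.5 per 1000.
Codon 2 TCA (Ser): 43.4 per 1000.
Codon 3 TAC (Tyr): 44.3 per 1000.
Codon 4 GAC (Asp): 5.9 per 1000.
Codon 5 GGC (Gly): 3.0 per 1000.
Lowest frequency is 3.0 at codon 5.

5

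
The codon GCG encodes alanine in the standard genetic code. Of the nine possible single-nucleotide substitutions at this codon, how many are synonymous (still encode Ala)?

Position 1: none → 0 synonymous.
Position 2: none → 0 synonymous.
Position 3: GCT, GCC, GCA → 3 synonymous.
Total: 0 + 0 + 3 = 3.

3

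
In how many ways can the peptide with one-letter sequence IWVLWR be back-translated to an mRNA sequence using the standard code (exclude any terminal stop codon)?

432

Ile: 3 codons.
Trp: 1 codon.
Val: 4 codons.
Leu: 6 codons.
Trp: 1 codon.
Arg: 6 codons.
3 × 1 × 4 × 6 × 1 × 6 = 432.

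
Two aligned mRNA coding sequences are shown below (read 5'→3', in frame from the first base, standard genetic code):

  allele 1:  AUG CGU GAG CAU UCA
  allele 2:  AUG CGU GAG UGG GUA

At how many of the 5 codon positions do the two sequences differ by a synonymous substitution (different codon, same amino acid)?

Codon 1: AUG Met / AUG Met — identical.
Codon 2: CGU Arg / CGU Arg — identical.
Codon 3: GAG Glu / GAG Glu — identical.
Codon 4: CAU His / UGG Trp — nonsynonymous.
Codon 5: UCA Ser / GUA Val — nonsynonymous.
Synonymous differences: 0.

0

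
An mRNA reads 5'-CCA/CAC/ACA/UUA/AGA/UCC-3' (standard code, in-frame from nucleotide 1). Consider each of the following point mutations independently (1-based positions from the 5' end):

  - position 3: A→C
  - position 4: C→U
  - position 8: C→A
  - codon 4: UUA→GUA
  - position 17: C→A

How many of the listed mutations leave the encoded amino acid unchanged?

Codon 1: CCA (Pro) → CCC (Pro) — synonymous.
Codon 2: CAC (His) → UAC (Tyr) — missense.
Codon 3: ACA (Thr) → AAA (Lys) — missense.
Codon 4: UUA (Leu) → GUA (Val) — missense.
Codon 6: UCC (Ser) → UAC (Tyr) — missense.
Synonymous: 1 of 5.

1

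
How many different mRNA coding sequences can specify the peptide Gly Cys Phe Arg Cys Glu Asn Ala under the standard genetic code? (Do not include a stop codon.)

3072

Gly: 4 codons.
Cys: 2 codons.
Phe: 2 codons.
Arg: 6 codons.
Cys: 2 codons.
Glu: 2 codons.
Asn: 2 codons.
Ala: 4 codons.
4 × 2 × 2 × 6 × 2 × 2 × 2 × 4 = 3072.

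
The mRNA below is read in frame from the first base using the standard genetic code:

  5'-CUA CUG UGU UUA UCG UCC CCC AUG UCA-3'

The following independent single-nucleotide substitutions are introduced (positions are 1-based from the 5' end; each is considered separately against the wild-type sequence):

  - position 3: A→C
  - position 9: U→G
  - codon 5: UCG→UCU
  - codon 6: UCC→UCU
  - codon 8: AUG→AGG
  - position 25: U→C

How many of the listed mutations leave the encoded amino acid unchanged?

3

Codon 1: CUA (Leu) → CUC (Leu) — synonymous.
Codon 3: UGU (Cys) → UGG (Trp) — missense.
Codon 5: UCG (Ser) → UCU (Ser) — synonymous.
Codon 6: UCC (Ser) → UCU (Ser) — synonymous.
Codon 8: AUG (Met) → AGG (Arg) — missense.
Codon 9: UCA (Ser) → CCA (Pro) — missense.
Synonymous: 3 of 6.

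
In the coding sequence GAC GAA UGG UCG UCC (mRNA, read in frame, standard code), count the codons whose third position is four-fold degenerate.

2

Codon 1 GAC (Asp): third position 2-fold.
Codon 2 GAA (Glu): third position 2-fold.
Codon 3 UGG (Trp): third position 1-fold.
Codon 4 UCG (Ser): third position 4-fold.
Codon 5 UCC (Ser): third position 4-fold.
Four-fold degenerate third positions: 2.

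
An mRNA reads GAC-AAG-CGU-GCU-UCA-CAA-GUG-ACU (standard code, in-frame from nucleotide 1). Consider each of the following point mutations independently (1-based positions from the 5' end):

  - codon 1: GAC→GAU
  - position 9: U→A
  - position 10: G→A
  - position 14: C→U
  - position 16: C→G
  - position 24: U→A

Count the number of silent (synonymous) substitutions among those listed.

Codon 1: GAC (Asp) → GAU (Asp) — synonymous.
Codon 3: CGU (Arg) → CGA (Arg) — synonymous.
Codon 4: GCU (Ala) → ACU (Thr) — missense.
Codon 5: UCA (Ser) → UUA (Leu) — missense.
Codon 6: CAA (Gln) → GAA (Glu) — missense.
Codon 8: ACU (Thr) → ACA (Thr) — synonymous.
Synonymous: 3 of 6.

3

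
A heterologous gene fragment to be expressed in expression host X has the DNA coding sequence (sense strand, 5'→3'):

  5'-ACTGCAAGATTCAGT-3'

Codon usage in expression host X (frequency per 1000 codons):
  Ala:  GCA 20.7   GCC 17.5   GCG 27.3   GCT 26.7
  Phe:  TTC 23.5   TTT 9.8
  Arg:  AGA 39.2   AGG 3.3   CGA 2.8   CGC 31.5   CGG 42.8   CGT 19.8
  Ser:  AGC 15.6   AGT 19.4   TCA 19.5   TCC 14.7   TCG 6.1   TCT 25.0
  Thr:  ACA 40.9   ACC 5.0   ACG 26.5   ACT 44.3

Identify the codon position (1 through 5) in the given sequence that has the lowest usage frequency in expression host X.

Codon 1 ACT (Thr): 44.3 per 1000.
Codon 2 GCA (Ala): 20.7 per 1000.
Codon 3 AGA (Arg): 39.2 per 1000.
Codon 4 TTC (Phe): 23.5 per 1000.
Codon 5 AGT (Ser): 19.4 per 1000.
Lowest frequency is 19.4 at codon 5.

5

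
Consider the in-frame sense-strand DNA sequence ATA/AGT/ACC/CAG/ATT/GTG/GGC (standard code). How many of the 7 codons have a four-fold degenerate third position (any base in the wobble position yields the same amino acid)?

Codon 1 ATA (Ile): third position 3-fold.
Codon 2 AGT (Ser): third position 2-fold.
Codon 3 ACC (Thr): third position 4-fold.
Codon 4 CAG (Gln): third position 2-fold.
Codon 5 ATT (Ile): third position 3-fold.
Codon 6 GTG (Val): third position 4-fold.
Codon 7 GGC (Gly): third position 4-fold.
Four-fold degenerate third positions: 3.

3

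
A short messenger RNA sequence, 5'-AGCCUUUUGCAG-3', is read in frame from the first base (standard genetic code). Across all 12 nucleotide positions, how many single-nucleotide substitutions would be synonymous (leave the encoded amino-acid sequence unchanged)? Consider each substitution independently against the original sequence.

Codon 1 (AGC, Ser): 1 synonymous substitution.
Codon 2 (CUU, Leu): 3 synonymous substitutions.
Codon 3 (UUG, Leu): 2 synonymous substitutions.
Codon 4 (CAG, Gln): 1 synonymous substitution.
Total: 1 + 3 + 2 + 1 = 7.

7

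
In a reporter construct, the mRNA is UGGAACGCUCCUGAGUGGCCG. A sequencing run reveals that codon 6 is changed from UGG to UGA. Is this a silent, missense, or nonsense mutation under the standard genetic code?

nonsense

Position 18 falls in codon 6: UGG → Trp.
After the substitution the codon is UGA → Stop.
The new codon is a stop codon, so this is a nonsense mutation.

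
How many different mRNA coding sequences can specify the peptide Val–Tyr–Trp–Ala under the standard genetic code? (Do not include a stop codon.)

32

Val: 4 codons.
Tyr: 2 codons.
Trp: 1 codon.
Ala: 4 codons.
4 × 2 × 1 × 4 = 32.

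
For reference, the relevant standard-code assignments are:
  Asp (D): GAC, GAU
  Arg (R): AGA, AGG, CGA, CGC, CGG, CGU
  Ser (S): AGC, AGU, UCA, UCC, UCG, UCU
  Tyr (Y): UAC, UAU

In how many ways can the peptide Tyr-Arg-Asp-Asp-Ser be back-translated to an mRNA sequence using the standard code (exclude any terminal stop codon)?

288

Tyr: 2 codons.
Arg: 6 codons.
Asp: 2 codons.
Asp: 2 codons.
Ser: 6 codons.
2 × 6 × 2 × 2 × 6 = 288.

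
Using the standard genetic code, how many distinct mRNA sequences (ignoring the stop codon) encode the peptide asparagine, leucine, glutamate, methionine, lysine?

Asn: 2 codons.
Leu: 6 codons.
Glu: 2 codons.
Met: 1 codon.
Lys: 2 codons.
2 × 6 × 2 × 1 × 2 = 48.

48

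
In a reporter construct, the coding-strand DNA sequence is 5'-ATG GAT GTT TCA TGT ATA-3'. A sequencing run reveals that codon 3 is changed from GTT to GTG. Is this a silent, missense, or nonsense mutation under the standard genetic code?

silent

Position 9 falls in codon 3: GTT → Val.
After the substitution the codon is GTG → Val.
Both encode Val, so the change is synonymous.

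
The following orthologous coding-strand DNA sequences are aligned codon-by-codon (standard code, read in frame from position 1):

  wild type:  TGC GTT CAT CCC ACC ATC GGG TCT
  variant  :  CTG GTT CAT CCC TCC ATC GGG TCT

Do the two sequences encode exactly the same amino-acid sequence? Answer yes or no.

no

Codon 1: TGC Cys / CTG Leu — nonsynonymous.
Codon 2: GTT Val / GTT Val — identical.
Codon 3: CAT His / CAT His — identical.
Codon 4: CCC Pro / CCC Pro — identical.
Codon 5: ACC Thr / TCC Ser — nonsynonymous.
Codon 6: ATC Ile / ATC Ile — identical.
Codon 7: GGG Gly / GGG Gly — identical.
Codon 8: TCT Ser / TCT Ser — identical.
Nonsynonymous differences: 2 → different protein.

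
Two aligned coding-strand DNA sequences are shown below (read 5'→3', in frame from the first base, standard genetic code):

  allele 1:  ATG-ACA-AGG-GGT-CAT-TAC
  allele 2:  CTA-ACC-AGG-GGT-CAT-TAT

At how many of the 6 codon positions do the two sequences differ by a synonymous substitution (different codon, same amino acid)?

Codon 1: ATG Met / CTA Leu — nonsynonymous.
Codon 2: ACA Thr / ACC Thr — synonymous.
Codon 3: AGG Arg / AGG Arg — identical.
Codon 4: GGT Gly / GGT Gly — identical.
Codon 5: CAT His / CAT His — identical.
Codon 6: TAC Tyr / TAT Tyr — synonymous.
Synonymous differences: 2.

2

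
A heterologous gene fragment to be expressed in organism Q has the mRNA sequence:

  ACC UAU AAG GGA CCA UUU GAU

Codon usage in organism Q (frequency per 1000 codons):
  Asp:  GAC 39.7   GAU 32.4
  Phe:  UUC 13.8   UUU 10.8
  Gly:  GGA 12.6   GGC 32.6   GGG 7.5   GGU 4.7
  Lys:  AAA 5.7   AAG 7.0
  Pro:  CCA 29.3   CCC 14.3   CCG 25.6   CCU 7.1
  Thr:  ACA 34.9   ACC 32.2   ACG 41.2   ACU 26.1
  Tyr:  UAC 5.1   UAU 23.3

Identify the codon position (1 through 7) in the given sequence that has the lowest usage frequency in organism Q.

3

Codon 1 ACC (Thr): 32.2 per 1000.
Codon 2 UAU (Tyr): 23.3 per 1000.
Codon 3 AAG (Lys): 7.0 per 1000.
Codon 4 GGA (Gly): 12.6 per 1000.
Codon 5 CCA (Pro): 29.3 per 1000.
Codon 6 UUU (Phe): 10.8 per 1000.
Codon 7 GAU (Asp): 32.4 per 1000.
Lowest frequency is 7.0 at codon 3.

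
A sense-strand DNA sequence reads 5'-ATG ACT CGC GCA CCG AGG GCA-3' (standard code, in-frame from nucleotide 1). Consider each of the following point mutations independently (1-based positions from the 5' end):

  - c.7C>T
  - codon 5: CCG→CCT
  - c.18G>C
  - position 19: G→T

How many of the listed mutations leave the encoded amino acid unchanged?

Codon 3: CGC (Arg) → TGC (Cys) — missense.
Codon 5: CCG (Pro) → CCT (Pro) — synonymous.
Codon 6: AGG (Arg) → AGC (Ser) — missense.
Codon 7: GCA (Ala) → TCA (Ser) — missense.
Synonymous: 1 of 4.

1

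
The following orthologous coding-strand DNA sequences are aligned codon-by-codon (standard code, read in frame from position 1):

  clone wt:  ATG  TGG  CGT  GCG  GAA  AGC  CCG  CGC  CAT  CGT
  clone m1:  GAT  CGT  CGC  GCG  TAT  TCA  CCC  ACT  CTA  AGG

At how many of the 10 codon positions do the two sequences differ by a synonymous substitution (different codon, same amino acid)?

Codon 1: ATG Met / GAT Asp — nonsynonymous.
Codon 2: TGG Trp / CGT Arg — nonsynonymous.
Codon 3: CGT Arg / CGC Arg — synonymous.
Codon 4: GCG Ala / GCG Ala — identical.
Codon 5: GAA Glu / TAT Tyr — nonsynonymous.
Codon 6: AGC Ser / TCA Ser — synonymous.
Codon 7: CCG Pro / CCC Pro — synonymous.
Codon 8: CGC Arg / ACT Thr — nonsynonymous.
Codon 9: CAT His / CTA Leu — nonsynonymous.
Codon 10: CGT Arg / AGG Arg — synonymous.
Synonymous differences: 4.

4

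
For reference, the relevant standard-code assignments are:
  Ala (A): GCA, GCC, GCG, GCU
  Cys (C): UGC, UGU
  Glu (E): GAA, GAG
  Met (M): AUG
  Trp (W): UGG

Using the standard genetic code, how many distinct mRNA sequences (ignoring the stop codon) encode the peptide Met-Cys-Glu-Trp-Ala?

16

Met: 1 codon.
Cys: 2 codons.
Glu: 2 codons.
Trp: 1 codon.
Ala: 4 codons.
1 × 2 × 2 × 1 × 4 = 16.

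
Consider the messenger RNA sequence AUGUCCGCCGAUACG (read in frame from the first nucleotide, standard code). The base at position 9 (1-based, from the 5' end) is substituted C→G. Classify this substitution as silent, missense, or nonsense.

Position 9 falls in codon 3: GCC → Ala.
After the substitution the codon is GCG → Ala.
Both encode Ala, so the change is synonymous.

silent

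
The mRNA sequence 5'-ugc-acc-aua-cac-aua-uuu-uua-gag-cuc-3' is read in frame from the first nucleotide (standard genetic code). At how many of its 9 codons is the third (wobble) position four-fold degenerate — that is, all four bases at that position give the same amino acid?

Codon 1 UGC (Cys): third position 2-fold.
Codon 2 ACC (Thr): third position 4-fold.
Codon 3 AUA (Ile): third position 3-fold.
Codon 4 CAC (His): third position 2-fold.
Codon 5 AUA (Ile): third position 3-fold.
Codon 6 UUU (Phe): third position 2-fold.
Codon 7 UUA (Leu): third position 2-fold.
Codon 8 GAG (Glu): third position 2-fold.
Codon 9 CUC (Leu): third position 4-fold.
Four-fold degenerate third positions: 2.

2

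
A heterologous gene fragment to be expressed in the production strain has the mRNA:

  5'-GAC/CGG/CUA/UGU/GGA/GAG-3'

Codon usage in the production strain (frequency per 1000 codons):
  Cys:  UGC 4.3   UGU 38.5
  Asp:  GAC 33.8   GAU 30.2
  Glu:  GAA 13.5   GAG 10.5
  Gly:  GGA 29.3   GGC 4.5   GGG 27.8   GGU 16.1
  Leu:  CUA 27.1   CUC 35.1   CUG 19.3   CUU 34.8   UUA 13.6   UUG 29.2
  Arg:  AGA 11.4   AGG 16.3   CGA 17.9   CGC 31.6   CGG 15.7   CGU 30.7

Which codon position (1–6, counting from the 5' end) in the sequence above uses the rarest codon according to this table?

6

Codon 1 GAC (Asp): 33.8 per 1000.
Codon 2 CGG (Arg): 15.7 per 1000.
Codon 3 CUA (Leu): 27.1 per 1000.
Codon 4 UGU (Cys): 38.5 per 1000.
Codon 5 GGA (Gly): 29.3 per 1000.
Codon 6 GAG (Glu): 10.5 per 1000.
Lowest frequency is 10.5 at codon 6.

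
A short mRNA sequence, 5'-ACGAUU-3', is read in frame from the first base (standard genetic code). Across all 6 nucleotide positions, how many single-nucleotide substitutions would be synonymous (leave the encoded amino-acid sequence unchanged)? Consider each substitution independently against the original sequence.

5

Codon 1 (ACG, Thr): 3 synonymous substitutions.
Codon 2 (AUU, Ile): 2 synonymous substitutions.
Total: 3 + 2 = 5.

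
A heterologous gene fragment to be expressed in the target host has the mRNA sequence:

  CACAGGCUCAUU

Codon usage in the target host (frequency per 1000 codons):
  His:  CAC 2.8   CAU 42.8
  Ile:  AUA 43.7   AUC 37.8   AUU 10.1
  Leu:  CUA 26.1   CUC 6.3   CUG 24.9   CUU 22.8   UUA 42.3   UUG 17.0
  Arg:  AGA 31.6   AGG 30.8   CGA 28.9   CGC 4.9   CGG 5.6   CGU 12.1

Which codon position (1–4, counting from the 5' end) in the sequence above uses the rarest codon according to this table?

1

Codon 1 CAC (His): 2.8 per 1000.
Codon 2 AGG (Arg): 30.8 per 1000.
Codon 3 CUC (Leu): 6.3 per 1000.
Codon 4 AUU (Ile): 10.1 per 1000.
Lowest frequency is 2.8 at codon 1.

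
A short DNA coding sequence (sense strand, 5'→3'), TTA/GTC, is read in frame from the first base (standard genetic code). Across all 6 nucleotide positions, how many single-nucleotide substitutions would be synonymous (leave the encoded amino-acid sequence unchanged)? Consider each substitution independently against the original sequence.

5

Codon 1 (TTA, Leu): 2 synonymous substitutions.
Codon 2 (GTC, Val): 3 synonymous substitutions.
Total: 2 + 3 = 5.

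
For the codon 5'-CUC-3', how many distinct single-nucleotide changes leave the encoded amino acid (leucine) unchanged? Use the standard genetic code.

3

Position 1: none → 0 synonymous.
Position 2: none → 0 synonymous.
Position 3: CUU, CUA, CUG → 3 synonymous.
Total: 0 + 0 + 3 = 3.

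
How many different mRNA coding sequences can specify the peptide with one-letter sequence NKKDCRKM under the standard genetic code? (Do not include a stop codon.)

Asn: 2 codons.
Lys: 2 codons.
Lys: 2 codons.
Asp: 2 codons.
Cys: 2 codons.
Arg: 6 codons.
Lys: 2 codons.
Met: 1 codon.
2 × 2 × 2 × 2 × 2 × 6 × 2 × 1 = 384.

384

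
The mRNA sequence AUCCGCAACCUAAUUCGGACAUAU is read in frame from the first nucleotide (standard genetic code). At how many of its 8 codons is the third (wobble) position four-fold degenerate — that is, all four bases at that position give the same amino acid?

Codon 1 AUC (Ile): third position 3-fold.
Codon 2 CGC (Arg): third position 4-fold.
Codon 3 AAC (Asn): third position 2-fold.
Codon 4 CUA (Leu): third position 4-fold.
Codon 5 AUU (Ile): third position 3-fold.
Codon 6 CGG (Arg): third position 4-fold.
Codon 7 ACA (Thr): third position 4-fold.
Codon 8 UAU (Tyr): third position 2-fold.
Four-fold degenerate third positions: 4.

4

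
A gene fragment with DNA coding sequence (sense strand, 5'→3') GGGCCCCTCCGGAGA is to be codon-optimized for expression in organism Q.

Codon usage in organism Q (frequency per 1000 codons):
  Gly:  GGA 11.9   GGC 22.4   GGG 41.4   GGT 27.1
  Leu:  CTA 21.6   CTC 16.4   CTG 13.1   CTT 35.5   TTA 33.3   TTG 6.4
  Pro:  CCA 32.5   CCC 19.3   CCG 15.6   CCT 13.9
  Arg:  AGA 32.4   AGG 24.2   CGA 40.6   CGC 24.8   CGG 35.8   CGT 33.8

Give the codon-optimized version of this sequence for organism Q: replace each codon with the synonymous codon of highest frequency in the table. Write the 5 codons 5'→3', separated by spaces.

GGG CCA CTT CGA CGA

Codon 1 (Gly): best is GGG at 41.4.
Codon 2 (Pro): best is CCA at 32.5.
Codon 3 (Leu): best is CTT at 35.5.
Codon 4 (Arg): best is CGA at 40.6.
Codon 5 (Arg): best is CGA at 40.6.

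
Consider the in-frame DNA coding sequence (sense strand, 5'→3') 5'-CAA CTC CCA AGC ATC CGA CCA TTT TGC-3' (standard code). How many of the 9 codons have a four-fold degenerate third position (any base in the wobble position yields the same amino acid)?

Codon 1 CAA (Gln): third position 2-fold.
Codon 2 CTC (Leu): third position 4-fold.
Codon 3 CCA (Pro): third position 4-fold.
Codon 4 AGC (Ser): third position 2-fold.
Codon 5 ATC (Ile): third position 3-fold.
Codon 6 CGA (Arg): third position 4-fold.
Codon 7 CCA (Pro): third position 4-fold.
Codon 8 TTT (Phe): third position 2-fold.
Codon 9 TGC (Cys): third position 2-fold.
Four-fold degenerate third positions: 4.

4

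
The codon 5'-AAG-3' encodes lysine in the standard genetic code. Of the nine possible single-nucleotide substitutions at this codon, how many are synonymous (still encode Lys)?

Position 1: none → 0 synonymous.
Position 2: none → 0 synonymous.
Position 3: AAA → 1 synonymous.
Total: 0 + 0 + 1 = 1.

1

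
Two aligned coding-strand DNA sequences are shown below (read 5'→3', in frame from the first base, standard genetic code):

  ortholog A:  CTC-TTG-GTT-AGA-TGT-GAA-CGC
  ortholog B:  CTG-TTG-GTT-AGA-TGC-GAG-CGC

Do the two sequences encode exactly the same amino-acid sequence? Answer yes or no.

yes

Codon 1: CTC Leu / CTG Leu — synonymous.
Codon 2: TTG Leu / TTG Leu — identical.
Codon 3: GTT Val / GTT Val — identical.
Codon 4: AGA Arg / AGA Arg — identical.
Codon 5: TGT Cys / TGC Cys — synonymous.
Codon 6: GAA Glu / GAG Glu — synonymous.
Codon 7: CGC Arg / CGC Arg — identical.
Nonsynonymous differences: 0 → same protein.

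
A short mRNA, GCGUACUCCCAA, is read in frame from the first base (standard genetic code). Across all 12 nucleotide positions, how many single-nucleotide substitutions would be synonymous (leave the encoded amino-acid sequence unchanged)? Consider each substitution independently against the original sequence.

8

Codon 1 (GCG, Ala): 3 synonymous substitutions.
Codon 2 (UAC, Tyr): 1 synonymous substitution.
Codon 3 (UCC, Ser): 3 synonymous substitutions.
Codon 4 (CAA, Gln): 1 synonymous substitution.
Total: 3 + 1 + 3 + 1 = 8.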